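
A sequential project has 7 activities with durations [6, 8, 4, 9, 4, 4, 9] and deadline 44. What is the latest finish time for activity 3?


LF(activity 3) = deadline - sum of successor durations
Successors: activities 4 through 7 with durations [9, 4, 4, 9]
Sum of successor durations = 26
LF = 44 - 26 = 18

18


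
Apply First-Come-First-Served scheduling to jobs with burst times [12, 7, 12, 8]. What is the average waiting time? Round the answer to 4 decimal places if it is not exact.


FCFS order (as given): [12, 7, 12, 8]
Waiting times:
  Job 1: wait = 0
  Job 2: wait = 12
  Job 3: wait = 19
  Job 4: wait = 31
Sum of waiting times = 62
Average waiting time = 62/4 = 15.5

15.5


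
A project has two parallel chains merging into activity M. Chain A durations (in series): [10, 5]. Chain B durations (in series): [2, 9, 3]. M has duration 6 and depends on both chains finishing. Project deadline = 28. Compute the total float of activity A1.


Forward pass: ES(A1) = sum of predecessors on chain A = 0
EF = ES + duration = 0 + 10 = 10
Backward pass: LF(M) = deadline = 28; LS(M) = 28 - 6 = 22
LF(A1) = LS(M) - sum(successors on chain A) = 22 - 5 = 17
LS = LF - duration = 17 - 10 = 7
Total float = LS - ES = 7 - 0 = 7

7


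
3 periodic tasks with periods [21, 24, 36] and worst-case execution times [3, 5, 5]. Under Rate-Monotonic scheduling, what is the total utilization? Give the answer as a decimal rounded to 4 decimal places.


Compute individual utilizations (exact fractions):
  Task 1: C/T = 3/21 = 1/7 (approx. 0.1429)
  Task 2: C/T = 5/24 (approx. 0.2083)
  Task 3: C/T = 5/36 (approx. 0.1389)
Total utilization U = 1/7 + 5/24 + 5/36 = 247/504
Rounded to 4 decimal places: U = 0.4901
RM (Liu & Layland) bound for 3 tasks = 0.779763; compare with U = 247/504 (approx. 0.490079)
U <= bound, so schedulable by RM sufficient condition.

0.4901


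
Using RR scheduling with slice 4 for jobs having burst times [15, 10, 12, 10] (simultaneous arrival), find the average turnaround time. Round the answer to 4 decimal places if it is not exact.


Time quantum = 4
Execution trace:
  J1 runs 4 units, time = 4
  J2 runs 4 units, time = 8
  J3 runs 4 units, time = 12
  J4 runs 4 units, time = 16
  J1 runs 4 units, time = 20
  J2 runs 4 units, time = 24
  J3 runs 4 units, time = 28
  J4 runs 4 units, time = 32
  J1 runs 4 units, time = 36
  J2 runs 2 units, time = 38
  J3 runs 4 units, time = 42
  J4 runs 2 units, time = 44
  J1 runs 3 units, time = 47
Finish times: [47, 38, 42, 44]
Average turnaround = 171/4 = 42.75

42.75


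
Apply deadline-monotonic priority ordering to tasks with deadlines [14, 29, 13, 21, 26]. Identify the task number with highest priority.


Sort tasks by relative deadline (ascending):
  Task 3: deadline = 13
  Task 1: deadline = 14
  Task 4: deadline = 21
  Task 5: deadline = 26
  Task 2: deadline = 29
Priority order (highest first): [3, 1, 4, 5, 2]
Highest priority task = 3

3


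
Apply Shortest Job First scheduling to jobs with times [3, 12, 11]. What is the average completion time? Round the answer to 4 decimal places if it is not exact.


SJF order (ascending): [3, 11, 12]
Completion times:
  Job 1: burst=3, C=3
  Job 2: burst=11, C=14
  Job 3: burst=12, C=26
Average completion = 43/3 = 14.3333

14.3333


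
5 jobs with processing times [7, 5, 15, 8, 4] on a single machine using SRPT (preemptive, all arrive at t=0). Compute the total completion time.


Since all jobs arrive at t=0, SRPT equals SPT ordering.
SPT order: [4, 5, 7, 8, 15]
Completion times:
  Job 1: p=4, C=4
  Job 2: p=5, C=9
  Job 3: p=7, C=16
  Job 4: p=8, C=24
  Job 5: p=15, C=39
Total completion time = 4 + 9 + 16 + 24 + 39 = 92

92


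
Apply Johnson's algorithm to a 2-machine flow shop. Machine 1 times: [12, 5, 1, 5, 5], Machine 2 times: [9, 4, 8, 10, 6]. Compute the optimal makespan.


Apply Johnson's rule:
  Group 1 (a <= b): [(3, 1, 8), (4, 5, 10), (5, 5, 6)]
  Group 2 (a > b): [(1, 12, 9), (2, 5, 4)]
Optimal job order: [3, 4, 5, 1, 2]
Schedule:
  Job 3: M1 done at 1, M2 done at 9
  Job 4: M1 done at 6, M2 done at 19
  Job 5: M1 done at 11, M2 done at 25
  Job 1: M1 done at 23, M2 done at 34
  Job 2: M1 done at 28, M2 done at 38
Makespan = 38

38


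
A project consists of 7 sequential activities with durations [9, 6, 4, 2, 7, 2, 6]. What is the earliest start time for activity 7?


Activity 7 starts after activities 1 through 6 complete.
Predecessor durations: [9, 6, 4, 2, 7, 2]
ES = 9 + 6 + 4 + 2 + 7 + 2 = 30

30


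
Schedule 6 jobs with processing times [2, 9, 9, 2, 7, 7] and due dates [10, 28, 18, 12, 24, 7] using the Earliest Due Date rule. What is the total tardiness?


Sort by due date (EDD order): [(7, 7), (2, 10), (2, 12), (9, 18), (7, 24), (9, 28)]
Compute completion times and tardiness:
  Job 1: p=7, d=7, C=7, tardiness=max(0,7-7)=0
  Job 2: p=2, d=10, C=9, tardiness=max(0,9-10)=0
  Job 3: p=2, d=12, C=11, tardiness=max(0,11-12)=0
  Job 4: p=9, d=18, C=20, tardiness=max(0,20-18)=2
  Job 5: p=7, d=24, C=27, tardiness=max(0,27-24)=3
  Job 6: p=9, d=28, C=36, tardiness=max(0,36-28)=8
Total tardiness = 13

13


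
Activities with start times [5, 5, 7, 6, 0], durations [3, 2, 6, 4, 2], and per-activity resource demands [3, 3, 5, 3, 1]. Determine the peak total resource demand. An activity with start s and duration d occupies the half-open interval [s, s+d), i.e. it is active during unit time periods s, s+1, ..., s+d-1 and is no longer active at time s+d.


Each activity i is active on [start_i, start_i + duration_i).
Compute total resource usage per time slot:
  t=0: active resources = [1], total = 1
  t=1: active resources = [1], total = 1
  t=2: active resources = [], total = 0
  t=3: active resources = [], total = 0
  t=4: active resources = [], total = 0
  t=5: active resources = [3, 3], total = 6
  t=6: active resources = [3, 3, 3], total = 9
  t=7: active resources = [3, 5, 3], total = 11
  t=8: active resources = [5, 3], total = 8
  t=9: active resources = [5, 3], total = 8
  t=10: active resources = [5], total = 5
  t=11: active resources = [5], total = 5
  t=12: active resources = [5], total = 5
Peak resource demand = 11

11


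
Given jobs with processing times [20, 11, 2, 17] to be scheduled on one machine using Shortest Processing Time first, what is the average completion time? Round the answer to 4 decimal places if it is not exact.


Sort jobs by processing time (SPT order): [2, 11, 17, 20]
Compute completion times sequentially:
  Job 1: processing = 2, completes at 2
  Job 2: processing = 11, completes at 13
  Job 3: processing = 17, completes at 30
  Job 4: processing = 20, completes at 50
Sum of completion times = 95
Average completion time = 95/4 = 23.75

23.75


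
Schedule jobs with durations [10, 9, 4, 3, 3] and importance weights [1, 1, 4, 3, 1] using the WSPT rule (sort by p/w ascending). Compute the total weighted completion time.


Compute p/w ratios and sort ascending (WSPT): [(4, 4), (3, 3), (3, 1), (9, 1), (10, 1)]
Compute weighted completion times:
  Job (p=4,w=4): C=4, w*C=4*4=16
  Job (p=3,w=3): C=7, w*C=3*7=21
  Job (p=3,w=1): C=10, w*C=1*10=10
  Job (p=9,w=1): C=19, w*C=1*19=19
  Job (p=10,w=1): C=29, w*C=1*29=29
Total weighted completion time = 95

95


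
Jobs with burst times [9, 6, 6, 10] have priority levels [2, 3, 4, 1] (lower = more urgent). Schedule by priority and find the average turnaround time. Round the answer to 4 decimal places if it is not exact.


Sort by priority (ascending = highest first):
Order: [(1, 10), (2, 9), (3, 6), (4, 6)]
Completion times:
  Priority 1, burst=10, C=10
  Priority 2, burst=9, C=19
  Priority 3, burst=6, C=25
  Priority 4, burst=6, C=31
Average turnaround = 85/4 = 21.25

21.25


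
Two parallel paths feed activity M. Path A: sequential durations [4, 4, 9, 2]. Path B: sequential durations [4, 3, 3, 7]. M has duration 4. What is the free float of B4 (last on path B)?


ES(B4) = sum of predecessors on chain B = 10
EF(B4) = ES + duration = 10 + 7 = 17
Successor of B4 is M. ES(M) = max(sum(A), sum(B)) = max(19, 17) = 19
Free float = ES(successor) - EF(current) = 19 - 17 = 2

2


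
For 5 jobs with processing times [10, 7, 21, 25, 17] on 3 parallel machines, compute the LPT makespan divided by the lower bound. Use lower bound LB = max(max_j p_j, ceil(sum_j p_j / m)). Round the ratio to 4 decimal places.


LPT order: [25, 21, 17, 10, 7]
Machine loads after assignment: [25, 28, 27]
LPT makespan = 28
Lower bound = max(max_job, ceil(total/3)) = max(25, 27) = 27
Ratio = 28 / 27 = 1.037

1.037


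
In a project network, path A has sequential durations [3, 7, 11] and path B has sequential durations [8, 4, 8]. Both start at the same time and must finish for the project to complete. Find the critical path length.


Path A total = 3 + 7 + 11 = 21
Path B total = 8 + 4 + 8 = 20
Critical path = longest path = max(21, 20) = 21

21


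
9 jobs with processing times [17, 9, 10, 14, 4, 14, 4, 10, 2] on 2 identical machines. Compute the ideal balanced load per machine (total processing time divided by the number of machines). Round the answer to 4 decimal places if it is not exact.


Total processing time = 17 + 9 + 10 + 14 + 4 + 14 + 4 + 10 + 2 = 84
Number of machines = 2
Ideal balanced load = 84 / 2 = 42.0

42.0


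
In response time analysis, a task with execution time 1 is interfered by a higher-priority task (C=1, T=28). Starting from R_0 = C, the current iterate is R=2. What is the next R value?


R_next = C + ceil(R_prev / T_hp) * C_hp
ceil(2 / 28) = ceil(0.0714) = 1
Interference = 1 * 1 = 1
R_next = 1 + 1 = 2
R_next = R_prev, so the iteration has converged (response time = 2).

2


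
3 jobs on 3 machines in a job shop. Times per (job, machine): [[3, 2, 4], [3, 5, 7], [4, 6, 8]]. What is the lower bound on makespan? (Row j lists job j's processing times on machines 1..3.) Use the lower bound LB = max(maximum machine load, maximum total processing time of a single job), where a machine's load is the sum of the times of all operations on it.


Machine loads:
  Machine 1: 3 + 3 + 4 = 10
  Machine 2: 2 + 5 + 6 = 13
  Machine 3: 4 + 7 + 8 = 19
Max machine load = 19
Job totals:
  Job 1: 9
  Job 2: 15
  Job 3: 18
Max job total = 18
Lower bound = max(19, 18) = 19

19


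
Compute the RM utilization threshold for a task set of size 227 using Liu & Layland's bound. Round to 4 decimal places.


Compute 2^(1/227) = 1.0030581785
Subtract 1: 1.0030581785 - 1 = 0.0030581785
Multiply by n: 227 * 0.0030581785 = 0.6942065195
Round to 4 dp: 0.6942

0.6942


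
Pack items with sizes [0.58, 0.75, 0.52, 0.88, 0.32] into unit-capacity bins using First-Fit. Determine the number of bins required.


Place items sequentially using First-Fit:
  Item 0.58 -> new Bin 1
  Item 0.75 -> new Bin 2
  Item 0.52 -> new Bin 3
  Item 0.88 -> new Bin 4
  Item 0.32 -> Bin 1 (now 0.9)
Total bins used = 4

4


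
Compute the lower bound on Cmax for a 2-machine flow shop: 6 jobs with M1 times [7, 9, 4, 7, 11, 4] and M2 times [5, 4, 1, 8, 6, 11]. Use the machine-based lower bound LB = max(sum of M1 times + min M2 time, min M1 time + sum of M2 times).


LB1 = sum(M1 times) + min(M2 times) = 42 + 1 = 43
LB2 = min(M1 times) + sum(M2 times) = 4 + 35 = 39
Lower bound = max(LB1, LB2) = max(43, 39) = 43

43


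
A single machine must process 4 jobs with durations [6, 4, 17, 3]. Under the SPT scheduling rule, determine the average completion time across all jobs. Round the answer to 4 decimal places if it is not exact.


Sort jobs by processing time (SPT order): [3, 4, 6, 17]
Compute completion times sequentially:
  Job 1: processing = 3, completes at 3
  Job 2: processing = 4, completes at 7
  Job 3: processing = 6, completes at 13
  Job 4: processing = 17, completes at 30
Sum of completion times = 53
Average completion time = 53/4 = 13.25

13.25


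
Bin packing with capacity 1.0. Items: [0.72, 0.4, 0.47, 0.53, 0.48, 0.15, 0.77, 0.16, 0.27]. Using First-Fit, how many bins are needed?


Place items sequentially using First-Fit:
  Item 0.72 -> new Bin 1
  Item 0.4 -> new Bin 2
  Item 0.47 -> Bin 2 (now 0.87)
  Item 0.53 -> new Bin 3
  Item 0.48 -> new Bin 4
  Item 0.15 -> Bin 1 (now 0.87)
  Item 0.77 -> new Bin 5
  Item 0.16 -> Bin 3 (now 0.69)
  Item 0.27 -> Bin 3 (now 0.96)
Total bins used = 5

5


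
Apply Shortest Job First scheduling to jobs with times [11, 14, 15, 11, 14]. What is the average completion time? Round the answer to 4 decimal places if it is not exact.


SJF order (ascending): [11, 11, 14, 14, 15]
Completion times:
  Job 1: burst=11, C=11
  Job 2: burst=11, C=22
  Job 3: burst=14, C=36
  Job 4: burst=14, C=50
  Job 5: burst=15, C=65
Average completion = 184/5 = 36.8

36.8


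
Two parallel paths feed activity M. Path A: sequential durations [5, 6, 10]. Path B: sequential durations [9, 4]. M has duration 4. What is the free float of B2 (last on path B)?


ES(B2) = sum of predecessors on chain B = 9
EF(B2) = ES + duration = 9 + 4 = 13
Successor of B2 is M. ES(M) = max(sum(A), sum(B)) = max(21, 13) = 21
Free float = ES(successor) - EF(current) = 21 - 13 = 8

8


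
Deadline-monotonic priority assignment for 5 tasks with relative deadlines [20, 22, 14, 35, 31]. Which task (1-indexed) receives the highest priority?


Sort tasks by relative deadline (ascending):
  Task 3: deadline = 14
  Task 1: deadline = 20
  Task 2: deadline = 22
  Task 5: deadline = 31
  Task 4: deadline = 35
Priority order (highest first): [3, 1, 2, 5, 4]
Highest priority task = 3

3


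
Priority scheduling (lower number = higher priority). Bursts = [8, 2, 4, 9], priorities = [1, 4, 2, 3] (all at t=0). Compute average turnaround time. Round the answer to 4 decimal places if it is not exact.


Sort by priority (ascending = highest first):
Order: [(1, 8), (2, 4), (3, 9), (4, 2)]
Completion times:
  Priority 1, burst=8, C=8
  Priority 2, burst=4, C=12
  Priority 3, burst=9, C=21
  Priority 4, burst=2, C=23
Average turnaround = 64/4 = 16.0

16.0


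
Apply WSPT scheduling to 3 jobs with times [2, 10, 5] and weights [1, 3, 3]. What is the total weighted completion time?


Compute p/w ratios and sort ascending (WSPT): [(5, 3), (2, 1), (10, 3)]
Compute weighted completion times:
  Job (p=5,w=3): C=5, w*C=3*5=15
  Job (p=2,w=1): C=7, w*C=1*7=7
  Job (p=10,w=3): C=17, w*C=3*17=51
Total weighted completion time = 73

73


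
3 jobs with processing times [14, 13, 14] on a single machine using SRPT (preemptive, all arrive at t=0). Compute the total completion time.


Since all jobs arrive at t=0, SRPT equals SPT ordering.
SPT order: [13, 14, 14]
Completion times:
  Job 1: p=13, C=13
  Job 2: p=14, C=27
  Job 3: p=14, C=41
Total completion time = 13 + 27 + 41 = 81

81


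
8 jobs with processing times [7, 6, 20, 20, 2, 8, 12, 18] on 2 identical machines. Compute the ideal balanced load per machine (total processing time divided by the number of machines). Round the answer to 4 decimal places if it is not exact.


Total processing time = 7 + 6 + 20 + 20 + 2 + 8 + 12 + 18 = 93
Number of machines = 2
Ideal balanced load = 93 / 2 = 46.5

46.5


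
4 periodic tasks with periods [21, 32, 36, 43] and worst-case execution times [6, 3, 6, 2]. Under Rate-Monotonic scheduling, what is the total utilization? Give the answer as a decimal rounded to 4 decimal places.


Compute individual utilizations (exact fractions):
  Task 1: C/T = 6/21 = 2/7 (approx. 0.2857)
  Task 2: C/T = 3/32 (approx. 0.0938)
  Task 3: C/T = 6/36 = 1/6 (approx. 0.1667)
  Task 4: C/T = 2/43 (approx. 0.0465)
Total utilization U = 2/7 + 3/32 + 1/6 + 2/43 = 17125/28896
Rounded to 4 decimal places: U = 0.5926
RM (Liu & Layland) bound for 4 tasks = 0.756828; compare with U = 17125/28896 (approx. 0.592643)
U <= bound, so schedulable by RM sufficient condition.

0.5926


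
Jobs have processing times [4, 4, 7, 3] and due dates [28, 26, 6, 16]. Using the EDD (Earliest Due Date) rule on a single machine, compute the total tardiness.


Sort by due date (EDD order): [(7, 6), (3, 16), (4, 26), (4, 28)]
Compute completion times and tardiness:
  Job 1: p=7, d=6, C=7, tardiness=max(0,7-6)=1
  Job 2: p=3, d=16, C=10, tardiness=max(0,10-16)=0
  Job 3: p=4, d=26, C=14, tardiness=max(0,14-26)=0
  Job 4: p=4, d=28, C=18, tardiness=max(0,18-28)=0
Total tardiness = 1

1


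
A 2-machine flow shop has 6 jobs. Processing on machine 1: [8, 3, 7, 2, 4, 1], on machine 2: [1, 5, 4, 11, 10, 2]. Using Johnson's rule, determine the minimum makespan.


Apply Johnson's rule:
  Group 1 (a <= b): [(6, 1, 2), (4, 2, 11), (2, 3, 5), (5, 4, 10)]
  Group 2 (a > b): [(3, 7, 4), (1, 8, 1)]
Optimal job order: [6, 4, 2, 5, 3, 1]
Schedule:
  Job 6: M1 done at 1, M2 done at 3
  Job 4: M1 done at 3, M2 done at 14
  Job 2: M1 done at 6, M2 done at 19
  Job 5: M1 done at 10, M2 done at 29
  Job 3: M1 done at 17, M2 done at 33
  Job 1: M1 done at 25, M2 done at 34
Makespan = 34

34


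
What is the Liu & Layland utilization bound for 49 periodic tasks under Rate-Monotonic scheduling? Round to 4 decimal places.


Compute 2^(1/49) = 1.0142463870
Subtract 1: 1.0142463870 - 1 = 0.0142463870
Multiply by n: 49 * 0.0142463870 = 0.6980729630
Round to 4 dp: 0.6981

0.6981


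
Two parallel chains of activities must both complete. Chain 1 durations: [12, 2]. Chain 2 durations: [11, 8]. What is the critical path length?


Path A total = 12 + 2 = 14
Path B total = 11 + 8 = 19
Critical path = longest path = max(14, 19) = 19

19


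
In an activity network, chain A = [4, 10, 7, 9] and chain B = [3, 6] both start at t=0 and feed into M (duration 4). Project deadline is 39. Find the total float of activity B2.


Forward pass: ES(B2) = sum of predecessors on chain B = 3
EF = ES + duration = 3 + 6 = 9
Backward pass: LF(M) = deadline = 39; LS(M) = 39 - 4 = 35
LF(B2) = LS(M) - sum(successors on chain B) = 35 - 0 = 35
LS = LF - duration = 35 - 6 = 29
Total float = LS - ES = 29 - 3 = 26

26


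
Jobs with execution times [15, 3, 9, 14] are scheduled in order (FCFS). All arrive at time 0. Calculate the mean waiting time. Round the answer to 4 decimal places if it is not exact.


FCFS order (as given): [15, 3, 9, 14]
Waiting times:
  Job 1: wait = 0
  Job 2: wait = 15
  Job 3: wait = 18
  Job 4: wait = 27
Sum of waiting times = 60
Average waiting time = 60/4 = 15.0

15.0


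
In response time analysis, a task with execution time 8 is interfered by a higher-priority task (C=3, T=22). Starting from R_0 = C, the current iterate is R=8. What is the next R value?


R_next = C + ceil(R_prev / T_hp) * C_hp
ceil(8 / 22) = ceil(0.3636) = 1
Interference = 1 * 3 = 3
R_next = 8 + 3 = 11

11


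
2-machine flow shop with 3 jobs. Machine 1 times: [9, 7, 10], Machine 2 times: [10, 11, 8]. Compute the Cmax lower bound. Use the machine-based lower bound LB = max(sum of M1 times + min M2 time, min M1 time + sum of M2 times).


LB1 = sum(M1 times) + min(M2 times) = 26 + 8 = 34
LB2 = min(M1 times) + sum(M2 times) = 7 + 29 = 36
Lower bound = max(LB1, LB2) = max(34, 36) = 36

36


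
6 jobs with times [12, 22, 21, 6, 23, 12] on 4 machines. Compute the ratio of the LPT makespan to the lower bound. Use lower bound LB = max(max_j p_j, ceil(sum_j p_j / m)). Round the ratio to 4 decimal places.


LPT order: [23, 22, 21, 12, 12, 6]
Machine loads after assignment: [23, 22, 27, 24]
LPT makespan = 27
Lower bound = max(max_job, ceil(total/4)) = max(23, 24) = 24
Ratio = 27 / 24 = 1.125

1.125


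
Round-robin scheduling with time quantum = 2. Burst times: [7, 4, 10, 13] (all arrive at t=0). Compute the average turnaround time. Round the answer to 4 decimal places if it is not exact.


Time quantum = 2
Execution trace:
  J1 runs 2 units, time = 2
  J2 runs 2 units, time = 4
  J3 runs 2 units, time = 6
  J4 runs 2 units, time = 8
  J1 runs 2 units, time = 10
  J2 runs 2 units, time = 12
  J3 runs 2 units, time = 14
  J4 runs 2 units, time = 16
  J1 runs 2 units, time = 18
  J3 runs 2 units, time = 20
  J4 runs 2 units, time = 22
  J1 runs 1 units, time = 23
  J3 runs 2 units, time = 25
  J4 runs 2 units, time = 27
  J3 runs 2 units, time = 29
  J4 runs 2 units, time = 31
  J4 runs 2 units, time = 33
  J4 runs 1 units, time = 34
Finish times: [23, 12, 29, 34]
Average turnaround = 98/4 = 24.5

24.5


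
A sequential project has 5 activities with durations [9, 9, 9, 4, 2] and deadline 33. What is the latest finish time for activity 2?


LF(activity 2) = deadline - sum of successor durations
Successors: activities 3 through 5 with durations [9, 4, 2]
Sum of successor durations = 15
LF = 33 - 15 = 18

18


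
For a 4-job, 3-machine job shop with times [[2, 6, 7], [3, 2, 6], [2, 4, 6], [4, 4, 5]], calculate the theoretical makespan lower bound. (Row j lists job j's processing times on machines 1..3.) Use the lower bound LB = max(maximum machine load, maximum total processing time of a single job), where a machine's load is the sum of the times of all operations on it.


Machine loads:
  Machine 1: 2 + 3 + 2 + 4 = 11
  Machine 2: 6 + 2 + 4 + 4 = 16
  Machine 3: 7 + 6 + 6 + 5 = 24
Max machine load = 24
Job totals:
  Job 1: 15
  Job 2: 11
  Job 3: 12
  Job 4: 13
Max job total = 15
Lower bound = max(24, 15) = 24

24


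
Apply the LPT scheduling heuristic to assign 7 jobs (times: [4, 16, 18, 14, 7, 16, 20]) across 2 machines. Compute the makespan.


Sort jobs in decreasing order (LPT): [20, 18, 16, 16, 14, 7, 4]
Assign each job to the least loaded machine:
  Machine 1: jobs [20, 16, 7, 4], load = 47
  Machine 2: jobs [18, 16, 14], load = 48
Makespan = max load = 48

48


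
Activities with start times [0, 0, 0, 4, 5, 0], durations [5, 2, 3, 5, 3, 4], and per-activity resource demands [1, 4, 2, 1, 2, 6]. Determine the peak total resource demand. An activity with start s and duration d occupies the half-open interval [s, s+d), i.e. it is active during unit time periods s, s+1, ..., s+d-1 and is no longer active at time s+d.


Each activity i is active on [start_i, start_i + duration_i).
Compute total resource usage per time slot:
  t=0: active resources = [1, 4, 2, 6], total = 13
  t=1: active resources = [1, 4, 2, 6], total = 13
  t=2: active resources = [1, 2, 6], total = 9
  t=3: active resources = [1, 6], total = 7
  t=4: active resources = [1, 1], total = 2
  t=5: active resources = [1, 2], total = 3
  t=6: active resources = [1, 2], total = 3
  t=7: active resources = [1, 2], total = 3
  t=8: active resources = [1], total = 1
Peak resource demand = 13

13


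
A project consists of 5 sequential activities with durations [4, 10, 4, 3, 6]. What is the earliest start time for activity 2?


Activity 2 starts after activities 1 through 1 complete.
Predecessor durations: [4]
ES = 4 = 4

4


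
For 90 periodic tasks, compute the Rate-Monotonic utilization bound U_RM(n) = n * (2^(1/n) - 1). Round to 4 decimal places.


Compute 2^(1/90) = 1.0077313692
Subtract 1: 1.0077313692 - 1 = 0.0077313692
Multiply by n: 90 * 0.0077313692 = 0.6958232280
Round to 4 dp: 0.6958

0.6958


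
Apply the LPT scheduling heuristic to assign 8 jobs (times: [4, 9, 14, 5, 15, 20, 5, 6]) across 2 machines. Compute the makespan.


Sort jobs in decreasing order (LPT): [20, 15, 14, 9, 6, 5, 5, 4]
Assign each job to the least loaded machine:
  Machine 1: jobs [20, 9, 6, 4], load = 39
  Machine 2: jobs [15, 14, 5, 5], load = 39
Makespan = max load = 39

39


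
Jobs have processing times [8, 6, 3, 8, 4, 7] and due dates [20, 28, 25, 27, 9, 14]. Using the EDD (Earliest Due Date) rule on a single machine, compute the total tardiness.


Sort by due date (EDD order): [(4, 9), (7, 14), (8, 20), (3, 25), (8, 27), (6, 28)]
Compute completion times and tardiness:
  Job 1: p=4, d=9, C=4, tardiness=max(0,4-9)=0
  Job 2: p=7, d=14, C=11, tardiness=max(0,11-14)=0
  Job 3: p=8, d=20, C=19, tardiness=max(0,19-20)=0
  Job 4: p=3, d=25, C=22, tardiness=max(0,22-25)=0
  Job 5: p=8, d=27, C=30, tardiness=max(0,30-27)=3
  Job 6: p=6, d=28, C=36, tardiness=max(0,36-28)=8
Total tardiness = 11

11


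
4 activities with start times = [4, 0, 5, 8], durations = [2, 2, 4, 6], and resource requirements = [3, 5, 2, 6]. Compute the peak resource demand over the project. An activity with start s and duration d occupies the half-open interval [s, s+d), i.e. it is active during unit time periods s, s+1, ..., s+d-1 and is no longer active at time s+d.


Each activity i is active on [start_i, start_i + duration_i).
Compute total resource usage per time slot:
  t=0: active resources = [5], total = 5
  t=1: active resources = [5], total = 5
  t=2: active resources = [], total = 0
  t=3: active resources = [], total = 0
  t=4: active resources = [3], total = 3
  t=5: active resources = [3, 2], total = 5
  t=6: active resources = [2], total = 2
  t=7: active resources = [2], total = 2
  t=8: active resources = [2, 6], total = 8
  t=9: active resources = [6], total = 6
  t=10: active resources = [6], total = 6
  t=11: active resources = [6], total = 6
  t=12: active resources = [6], total = 6
  t=13: active resources = [6], total = 6
Peak resource demand = 8

8


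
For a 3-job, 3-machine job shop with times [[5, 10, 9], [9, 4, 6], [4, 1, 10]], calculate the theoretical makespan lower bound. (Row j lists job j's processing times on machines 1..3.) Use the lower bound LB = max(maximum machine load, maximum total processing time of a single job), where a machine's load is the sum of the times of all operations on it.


Machine loads:
  Machine 1: 5 + 9 + 4 = 18
  Machine 2: 10 + 4 + 1 = 15
  Machine 3: 9 + 6 + 10 = 25
Max machine load = 25
Job totals:
  Job 1: 24
  Job 2: 19
  Job 3: 15
Max job total = 24
Lower bound = max(25, 24) = 25

25


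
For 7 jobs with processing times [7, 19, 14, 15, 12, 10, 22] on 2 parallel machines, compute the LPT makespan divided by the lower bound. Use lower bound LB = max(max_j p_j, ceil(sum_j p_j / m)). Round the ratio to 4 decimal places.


LPT order: [22, 19, 15, 14, 12, 10, 7]
Machine loads after assignment: [53, 46]
LPT makespan = 53
Lower bound = max(max_job, ceil(total/2)) = max(22, 50) = 50
Ratio = 53 / 50 = 1.06

1.06


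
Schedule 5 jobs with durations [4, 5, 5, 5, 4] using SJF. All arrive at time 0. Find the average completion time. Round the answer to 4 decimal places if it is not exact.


SJF order (ascending): [4, 4, 5, 5, 5]
Completion times:
  Job 1: burst=4, C=4
  Job 2: burst=4, C=8
  Job 3: burst=5, C=13
  Job 4: burst=5, C=18
  Job 5: burst=5, C=23
Average completion = 66/5 = 13.2

13.2


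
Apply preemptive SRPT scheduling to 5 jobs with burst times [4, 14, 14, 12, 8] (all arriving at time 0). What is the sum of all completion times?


Since all jobs arrive at t=0, SRPT equals SPT ordering.
SPT order: [4, 8, 12, 14, 14]
Completion times:
  Job 1: p=4, C=4
  Job 2: p=8, C=12
  Job 3: p=12, C=24
  Job 4: p=14, C=38
  Job 5: p=14, C=52
Total completion time = 4 + 12 + 24 + 38 + 52 = 130

130


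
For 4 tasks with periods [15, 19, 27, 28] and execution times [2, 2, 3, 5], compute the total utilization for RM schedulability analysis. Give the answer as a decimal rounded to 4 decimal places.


Compute individual utilizations (exact fractions):
  Task 1: C/T = 2/15 (approx. 0.1333)
  Task 2: C/T = 2/19 (approx. 0.1053)
  Task 3: C/T = 3/27 = 1/9 (approx. 0.1111)
  Task 4: C/T = 5/28 (approx. 0.1786)
Total utilization U = 2/15 + 2/19 + 1/9 + 5/28 = 12647/23940
Rounded to 4 decimal places: U = 0.5283
RM (Liu & Layland) bound for 4 tasks = 0.756828; compare with U = 12647/23940 (approx. 0.528279)
U <= bound, so schedulable by RM sufficient condition.

0.5283


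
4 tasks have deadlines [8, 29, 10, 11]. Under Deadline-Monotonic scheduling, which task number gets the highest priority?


Sort tasks by relative deadline (ascending):
  Task 1: deadline = 8
  Task 3: deadline = 10
  Task 4: deadline = 11
  Task 2: deadline = 29
Priority order (highest first): [1, 3, 4, 2]
Highest priority task = 1

1


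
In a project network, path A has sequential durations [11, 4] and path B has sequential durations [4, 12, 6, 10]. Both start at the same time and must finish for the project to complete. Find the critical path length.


Path A total = 11 + 4 = 15
Path B total = 4 + 12 + 6 + 10 = 32
Critical path = longest path = max(15, 32) = 32

32


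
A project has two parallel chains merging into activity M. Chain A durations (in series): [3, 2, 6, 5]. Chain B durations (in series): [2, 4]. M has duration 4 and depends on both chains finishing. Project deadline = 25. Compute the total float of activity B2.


Forward pass: ES(B2) = sum of predecessors on chain B = 2
EF = ES + duration = 2 + 4 = 6
Backward pass: LF(M) = deadline = 25; LS(M) = 25 - 4 = 21
LF(B2) = LS(M) - sum(successors on chain B) = 21 - 0 = 21
LS = LF - duration = 21 - 4 = 17
Total float = LS - ES = 17 - 2 = 15

15


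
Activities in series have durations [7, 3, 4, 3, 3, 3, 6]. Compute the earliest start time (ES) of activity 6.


Activity 6 starts after activities 1 through 5 complete.
Predecessor durations: [7, 3, 4, 3, 3]
ES = 7 + 3 + 4 + 3 + 3 = 20

20


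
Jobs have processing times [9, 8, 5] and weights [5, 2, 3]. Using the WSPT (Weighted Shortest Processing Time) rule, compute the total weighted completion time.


Compute p/w ratios and sort ascending (WSPT): [(5, 3), (9, 5), (8, 2)]
Compute weighted completion times:
  Job (p=5,w=3): C=5, w*C=3*5=15
  Job (p=9,w=5): C=14, w*C=5*14=70
  Job (p=8,w=2): C=22, w*C=2*22=44
Total weighted completion time = 129

129


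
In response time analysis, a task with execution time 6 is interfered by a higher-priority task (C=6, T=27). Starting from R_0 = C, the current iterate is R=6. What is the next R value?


R_next = C + ceil(R_prev / T_hp) * C_hp
ceil(6 / 27) = ceil(0.2222) = 1
Interference = 1 * 6 = 6
R_next = 6 + 6 = 12

12


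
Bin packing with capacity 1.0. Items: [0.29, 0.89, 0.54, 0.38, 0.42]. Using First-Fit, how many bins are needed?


Place items sequentially using First-Fit:
  Item 0.29 -> new Bin 1
  Item 0.89 -> new Bin 2
  Item 0.54 -> Bin 1 (now 0.83)
  Item 0.38 -> new Bin 3
  Item 0.42 -> Bin 3 (now 0.8)
Total bins used = 3

3


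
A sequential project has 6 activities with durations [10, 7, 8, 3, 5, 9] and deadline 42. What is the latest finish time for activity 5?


LF(activity 5) = deadline - sum of successor durations
Successors: activities 6 through 6 with durations [9]
Sum of successor durations = 9
LF = 42 - 9 = 33

33


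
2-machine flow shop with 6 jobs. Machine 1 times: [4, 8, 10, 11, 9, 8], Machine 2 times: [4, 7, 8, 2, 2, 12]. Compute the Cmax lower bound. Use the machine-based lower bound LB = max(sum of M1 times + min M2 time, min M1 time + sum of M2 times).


LB1 = sum(M1 times) + min(M2 times) = 50 + 2 = 52
LB2 = min(M1 times) + sum(M2 times) = 4 + 35 = 39
Lower bound = max(LB1, LB2) = max(52, 39) = 52

52


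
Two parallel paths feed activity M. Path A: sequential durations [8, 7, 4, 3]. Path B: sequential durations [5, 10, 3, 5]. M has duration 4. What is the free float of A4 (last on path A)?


ES(A4) = sum of predecessors on chain A = 19
EF(A4) = ES + duration = 19 + 3 = 22
Successor of A4 is M. ES(M) = max(sum(A), sum(B)) = max(22, 23) = 23
Free float = ES(successor) - EF(current) = 23 - 22 = 1

1


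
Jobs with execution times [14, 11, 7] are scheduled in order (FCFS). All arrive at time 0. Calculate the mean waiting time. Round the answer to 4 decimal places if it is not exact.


FCFS order (as given): [14, 11, 7]
Waiting times:
  Job 1: wait = 0
  Job 2: wait = 14
  Job 3: wait = 25
Sum of waiting times = 39
Average waiting time = 39/3 = 13.0

13.0


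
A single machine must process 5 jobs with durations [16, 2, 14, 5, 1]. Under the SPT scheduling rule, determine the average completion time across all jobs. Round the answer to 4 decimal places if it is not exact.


Sort jobs by processing time (SPT order): [1, 2, 5, 14, 16]
Compute completion times sequentially:
  Job 1: processing = 1, completes at 1
  Job 2: processing = 2, completes at 3
  Job 3: processing = 5, completes at 8
  Job 4: processing = 14, completes at 22
  Job 5: processing = 16, completes at 38
Sum of completion times = 72
Average completion time = 72/5 = 14.4

14.4


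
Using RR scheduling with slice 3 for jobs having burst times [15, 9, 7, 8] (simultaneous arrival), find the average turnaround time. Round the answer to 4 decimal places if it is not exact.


Time quantum = 3
Execution trace:
  J1 runs 3 units, time = 3
  J2 runs 3 units, time = 6
  J3 runs 3 units, time = 9
  J4 runs 3 units, time = 12
  J1 runs 3 units, time = 15
  J2 runs 3 units, time = 18
  J3 runs 3 units, time = 21
  J4 runs 3 units, time = 24
  J1 runs 3 units, time = 27
  J2 runs 3 units, time = 30
  J3 runs 1 units, time = 31
  J4 runs 2 units, time = 33
  J1 runs 3 units, time = 36
  J1 runs 3 units, time = 39
Finish times: [39, 30, 31, 33]
Average turnaround = 133/4 = 33.25

33.25


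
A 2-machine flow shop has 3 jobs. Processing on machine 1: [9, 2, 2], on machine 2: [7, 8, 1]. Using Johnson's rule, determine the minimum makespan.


Apply Johnson's rule:
  Group 1 (a <= b): [(2, 2, 8)]
  Group 2 (a > b): [(1, 9, 7), (3, 2, 1)]
Optimal job order: [2, 1, 3]
Schedule:
  Job 2: M1 done at 2, M2 done at 10
  Job 1: M1 done at 11, M2 done at 18
  Job 3: M1 done at 13, M2 done at 19
Makespan = 19

19


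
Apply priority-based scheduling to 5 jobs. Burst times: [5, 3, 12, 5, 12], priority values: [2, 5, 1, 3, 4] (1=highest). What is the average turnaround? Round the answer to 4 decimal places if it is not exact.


Sort by priority (ascending = highest first):
Order: [(1, 12), (2, 5), (3, 5), (4, 12), (5, 3)]
Completion times:
  Priority 1, burst=12, C=12
  Priority 2, burst=5, C=17
  Priority 3, burst=5, C=22
  Priority 4, burst=12, C=34
  Priority 5, burst=3, C=37
Average turnaround = 122/5 = 24.4

24.4


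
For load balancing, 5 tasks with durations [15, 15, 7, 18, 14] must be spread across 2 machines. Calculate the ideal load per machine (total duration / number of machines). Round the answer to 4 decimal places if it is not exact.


Total processing time = 15 + 15 + 7 + 18 + 14 = 69
Number of machines = 2
Ideal balanced load = 69 / 2 = 34.5

34.5


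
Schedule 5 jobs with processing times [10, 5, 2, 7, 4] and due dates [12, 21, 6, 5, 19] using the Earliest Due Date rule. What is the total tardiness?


Sort by due date (EDD order): [(7, 5), (2, 6), (10, 12), (4, 19), (5, 21)]
Compute completion times and tardiness:
  Job 1: p=7, d=5, C=7, tardiness=max(0,7-5)=2
  Job 2: p=2, d=6, C=9, tardiness=max(0,9-6)=3
  Job 3: p=10, d=12, C=19, tardiness=max(0,19-12)=7
  Job 4: p=4, d=19, C=23, tardiness=max(0,23-19)=4
  Job 5: p=5, d=21, C=28, tardiness=max(0,28-21)=7
Total tardiness = 23

23


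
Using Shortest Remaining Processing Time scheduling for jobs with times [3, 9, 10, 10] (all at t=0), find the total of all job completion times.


Since all jobs arrive at t=0, SRPT equals SPT ordering.
SPT order: [3, 9, 10, 10]
Completion times:
  Job 1: p=3, C=3
  Job 2: p=9, C=12
  Job 3: p=10, C=22
  Job 4: p=10, C=32
Total completion time = 3 + 12 + 22 + 32 = 69

69


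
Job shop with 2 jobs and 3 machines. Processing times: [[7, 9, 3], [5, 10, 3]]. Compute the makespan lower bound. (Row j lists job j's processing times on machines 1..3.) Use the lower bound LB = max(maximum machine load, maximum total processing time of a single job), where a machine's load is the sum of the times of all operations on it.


Machine loads:
  Machine 1: 7 + 5 = 12
  Machine 2: 9 + 10 = 19
  Machine 3: 3 + 3 = 6
Max machine load = 19
Job totals:
  Job 1: 19
  Job 2: 18
Max job total = 19
Lower bound = max(19, 19) = 19

19


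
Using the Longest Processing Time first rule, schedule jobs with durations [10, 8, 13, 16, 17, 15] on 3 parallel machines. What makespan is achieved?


Sort jobs in decreasing order (LPT): [17, 16, 15, 13, 10, 8]
Assign each job to the least loaded machine:
  Machine 1: jobs [17, 8], load = 25
  Machine 2: jobs [16, 10], load = 26
  Machine 3: jobs [15, 13], load = 28
Makespan = max load = 28

28


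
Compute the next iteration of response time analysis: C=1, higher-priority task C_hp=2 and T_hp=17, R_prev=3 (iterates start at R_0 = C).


R_next = C + ceil(R_prev / T_hp) * C_hp
ceil(3 / 17) = ceil(0.1765) = 1
Interference = 1 * 2 = 2
R_next = 1 + 2 = 3
R_next = R_prev, so the iteration has converged (response time = 3).

3


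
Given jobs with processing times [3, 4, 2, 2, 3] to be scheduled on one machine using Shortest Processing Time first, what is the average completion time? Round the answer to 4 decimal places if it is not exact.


Sort jobs by processing time (SPT order): [2, 2, 3, 3, 4]
Compute completion times sequentially:
  Job 1: processing = 2, completes at 2
  Job 2: processing = 2, completes at 4
  Job 3: processing = 3, completes at 7
  Job 4: processing = 3, completes at 10
  Job 5: processing = 4, completes at 14
Sum of completion times = 37
Average completion time = 37/5 = 7.4

7.4


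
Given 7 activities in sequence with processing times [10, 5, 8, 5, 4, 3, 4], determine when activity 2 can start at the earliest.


Activity 2 starts after activities 1 through 1 complete.
Predecessor durations: [10]
ES = 10 = 10

10


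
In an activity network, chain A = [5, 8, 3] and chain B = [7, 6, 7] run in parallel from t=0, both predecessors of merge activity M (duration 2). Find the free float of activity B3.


ES(B3) = sum of predecessors on chain B = 13
EF(B3) = ES + duration = 13 + 7 = 20
Successor of B3 is M. ES(M) = max(sum(A), sum(B)) = max(16, 20) = 20
Free float = ES(successor) - EF(current) = 20 - 20 = 0

0


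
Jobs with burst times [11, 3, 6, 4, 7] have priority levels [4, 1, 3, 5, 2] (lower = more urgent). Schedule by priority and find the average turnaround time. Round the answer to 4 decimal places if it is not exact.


Sort by priority (ascending = highest first):
Order: [(1, 3), (2, 7), (3, 6), (4, 11), (5, 4)]
Completion times:
  Priority 1, burst=3, C=3
  Priority 2, burst=7, C=10
  Priority 3, burst=6, C=16
  Priority 4, burst=11, C=27
  Priority 5, burst=4, C=31
Average turnaround = 87/5 = 17.4

17.4


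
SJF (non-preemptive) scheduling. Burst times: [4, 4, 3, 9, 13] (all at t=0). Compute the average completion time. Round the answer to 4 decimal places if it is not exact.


SJF order (ascending): [3, 4, 4, 9, 13]
Completion times:
  Job 1: burst=3, C=3
  Job 2: burst=4, C=7
  Job 3: burst=4, C=11
  Job 4: burst=9, C=20
  Job 5: burst=13, C=33
Average completion = 74/5 = 14.8

14.8


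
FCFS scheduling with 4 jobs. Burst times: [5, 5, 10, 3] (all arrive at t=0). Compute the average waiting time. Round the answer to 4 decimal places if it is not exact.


FCFS order (as given): [5, 5, 10, 3]
Waiting times:
  Job 1: wait = 0
  Job 2: wait = 5
  Job 3: wait = 10
  Job 4: wait = 20
Sum of waiting times = 35
Average waiting time = 35/4 = 8.75

8.75


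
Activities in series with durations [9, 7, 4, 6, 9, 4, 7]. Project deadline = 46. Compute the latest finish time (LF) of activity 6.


LF(activity 6) = deadline - sum of successor durations
Successors: activities 7 through 7 with durations [7]
Sum of successor durations = 7
LF = 46 - 7 = 39

39


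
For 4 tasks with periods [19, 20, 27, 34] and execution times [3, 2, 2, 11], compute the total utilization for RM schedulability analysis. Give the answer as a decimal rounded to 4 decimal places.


Compute individual utilizations (exact fractions):
  Task 1: C/T = 3/19 (approx. 0.1579)
  Task 2: C/T = 2/20 = 1/10 (approx. 0.1)
  Task 3: C/T = 2/27 (approx. 0.0741)
  Task 4: C/T = 11/34 (approx. 0.3235)
Total utilization U = 3/19 + 1/10 + 2/27 + 11/34 = 28583/43605
Rounded to 4 decimal places: U = 0.6555
RM (Liu & Layland) bound for 4 tasks = 0.756828; compare with U = 28583/43605 (approx. 0.655498)
U <= bound, so schedulable by RM sufficient condition.

0.6555


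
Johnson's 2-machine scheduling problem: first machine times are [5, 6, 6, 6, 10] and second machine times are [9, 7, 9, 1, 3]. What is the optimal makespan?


Apply Johnson's rule:
  Group 1 (a <= b): [(1, 5, 9), (2, 6, 7), (3, 6, 9)]
  Group 2 (a > b): [(5, 10, 3), (4, 6, 1)]
Optimal job order: [1, 2, 3, 5, 4]
Schedule:
  Job 1: M1 done at 5, M2 done at 14
  Job 2: M1 done at 11, M2 done at 21
  Job 3: M1 done at 17, M2 done at 30
  Job 5: M1 done at 27, M2 done at 33
  Job 4: M1 done at 33, M2 done at 34
Makespan = 34

34
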